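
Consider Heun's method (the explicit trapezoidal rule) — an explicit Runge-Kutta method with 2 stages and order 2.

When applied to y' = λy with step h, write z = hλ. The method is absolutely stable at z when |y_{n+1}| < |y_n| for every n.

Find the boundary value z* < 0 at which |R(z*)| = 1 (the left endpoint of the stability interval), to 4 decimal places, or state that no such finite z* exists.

left endpoint -2.0000.

With y'=λy (z=hλ):
  order 2, 2-stage ⇒ R(z)=1+z+z^2/2
  (e.g. R(-0.76)=0.52880, |R|=0.52880)

Need |R(x)|<1, x<0.
x=-0.76: |R|=0.5288
|R(-1.65)|=0.7112 |R(-0.81)|=0.5181 |R(-0.5)|=0.6250
Bisect:
  x_lo=-2.3121 |R|=1.3608  x_hi=-0.3344 |R|=0.7215
  mid=-1.32324 |R|=0.55224 →hi
  mid=-1.81767 |R|=0.83430 →hi
  mid=-2.06489 |R|=1.06700 →lo
  mid=-1.94128 |R|=0.94301 →hi
  mid=-2.00309 |R|=1.00309 →lo
  mid=-1.97219 |R|=0.97257 →hi
  mid=-1.98764 |R|=0.98771 →hi
  ...
  [-2.00007,-1.99995] ⇒ x*=-2.0000
So |R|<1 on (-2.0000, 0).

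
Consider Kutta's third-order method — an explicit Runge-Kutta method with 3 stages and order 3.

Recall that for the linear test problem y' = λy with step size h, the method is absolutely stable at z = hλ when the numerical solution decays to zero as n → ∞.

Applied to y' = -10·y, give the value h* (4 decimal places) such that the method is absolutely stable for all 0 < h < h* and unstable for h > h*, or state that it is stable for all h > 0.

Test eqn y'=λy, z=hλ:
  order 3, 3-stage ⇒ R(z)=1+z+z^2/2+z^3/6
  (e.g. R(-0.52)=0.59177, |R|=0.59177)

Boundary: |R(x)|=1, x<0.
x=-0.52: |R|=0.5918
|R(-1.74)|=0.1042 |R(-1.54)|=0.0371 |R(-1.03)|=0.3183
Bisect:
  x_lo=-3.3702 |R|=3.0711  x_hi=-0.1398 |R|=0.8695
  mid=-1.75502 |R|=0.11591 →hi
  mid=-2.56263 |R|=1.08393 →lo
  mid=-2.15883 |R|=0.50544 →hi
  mid=-2.36073 |R|=0.76695 →hi
  mid=-2.46168 |R|=0.91799 →hi
  mid=-2.51216 |R|=0.99903 →hi
  mid=-2.53739 |R|=1.04099 →lo
  mid=-2.52477 |R|=1.01989 →lo
  mid=-2.51847 |R|=1.00943 →lo
  mid=-2.51531 |R|=1.00422 →lo
  ...
  [-2.51275,-2.51255] ⇒ x*=-2.5127
Interval (-2.5127, 0).

(-2.5127,0); λ=-10 ⇒ h* = 0.2513.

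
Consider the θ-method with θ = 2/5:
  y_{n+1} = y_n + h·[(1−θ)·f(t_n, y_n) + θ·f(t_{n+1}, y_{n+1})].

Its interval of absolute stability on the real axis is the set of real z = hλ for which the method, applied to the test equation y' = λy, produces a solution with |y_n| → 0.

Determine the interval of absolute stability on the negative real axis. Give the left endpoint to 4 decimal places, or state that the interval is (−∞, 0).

z∈(-10.0000,0).

Set f=λy, z=hλ:
  y_{n+1} = y_n + z·[3/5·y_n + 2/5·y_{n+1}] ⇒ (1 − 2/5z)y_{n+1} = (1 + 3/5z)y_n
  so R(z) = (1 + 3/5z)/(1 − 2/5z).

Solve |R(x)|<1 on ℝ⁻.
x=-0.98: |R|=0.2960
R=−1: 1+3/5x = −1+2/5x ⇒ -1/5x=2 ⇒ x=2/(-1/5)=-10.0000
Confirm numerically:
  x=-9.882: |R|=0.99524 <1
  x=-8.096: |R|=0.91015 <1
  x=-7.930: |R|=0.90077 <1
  x=-6.442: |R|=0.80105 <1
  x=-10.551: |R|=1.02111 >1
  x=-10.085: |R|=1.00338 >1
  x=-10.034: |R|=1.00136 >1
Interval (-10.0000, 0).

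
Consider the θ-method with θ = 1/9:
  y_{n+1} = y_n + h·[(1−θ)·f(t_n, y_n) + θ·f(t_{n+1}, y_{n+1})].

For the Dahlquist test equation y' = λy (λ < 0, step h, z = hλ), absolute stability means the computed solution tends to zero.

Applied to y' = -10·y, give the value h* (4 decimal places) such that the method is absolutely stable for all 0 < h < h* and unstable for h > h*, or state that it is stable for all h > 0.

(-2.5714,0); λ=-10 ⇒ h* = (18/7)/10 = 0.2571.

Set f=λy, z=hλ:
  y_{n+1} = y_n + z·[8/9·y_n + 1/9·y_{n+1}] ⇒ (1 − 1/9z)y_{n+1} = (1 + 8/9z)y_n
  R(z) = (1 + 8/9z)/(1 − 1/9z).

Solve |R(x)|<1 on ℝ⁻.
x=-1.46: |R|=0.2562
R=−1: 1+8/9x = −1+1/9x ⇒ -7/9x=2 ⇒ x=2/(-7/9)=-2.5714
Confirm numerically:
  x=-1.593: |R|=0.35344 <1
  x=-1.284: |R|=0.12369 <1
  x=-1.268: |R|=0.11141 <1
  x=-1.202: |R|=0.06038 <1
  x=-3.149: |R|=1.33278 >1
  x=-2.948: |R|=1.22062 >1
So |R|<1 on (-2.5714, 0).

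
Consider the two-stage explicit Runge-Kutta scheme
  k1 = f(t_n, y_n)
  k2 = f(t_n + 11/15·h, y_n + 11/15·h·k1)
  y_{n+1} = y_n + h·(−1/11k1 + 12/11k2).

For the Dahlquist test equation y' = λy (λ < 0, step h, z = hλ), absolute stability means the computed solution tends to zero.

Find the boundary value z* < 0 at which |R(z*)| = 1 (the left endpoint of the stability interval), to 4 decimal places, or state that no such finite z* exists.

left endpoint -1.2500.

Test eqn y'=λy, z=hλ:
  k1=λy_n ⇒ h·k1=z·y_n;  k2=λ(1+11/15z)y_n ⇒ h·k2=z(1+11/15z)y_n
  y_{n+1}/y_n = 1 − 1/11z + 12/11z(1+11/15z) = 1 + z + 4/5z²
  R(z) = 1 + z + 4/5z².

Solve |R(x)|<1 on ℝ⁻.
x=-1.56: |R|=1.3869
R=1: x+4/5x²=0 ⇒ x=−5/4=-1.2500; min R=1−1/(4·4/5)=0.6875>−1
Confirm numerically:
  x=-1.172: |R|=0.92687 <1
  x=-0.777: |R|=0.70598 <1
  x=-0.596: |R|=0.68817 <1
  x=-0.528: |R|=0.69503 <1
  x=-1.842: |R|=1.87237 >1
  x=-1.773: |R|=1.74182 >1
  x=-1.699: |R|=1.61028 >1
So |R|<1 on (-1.2500, 0).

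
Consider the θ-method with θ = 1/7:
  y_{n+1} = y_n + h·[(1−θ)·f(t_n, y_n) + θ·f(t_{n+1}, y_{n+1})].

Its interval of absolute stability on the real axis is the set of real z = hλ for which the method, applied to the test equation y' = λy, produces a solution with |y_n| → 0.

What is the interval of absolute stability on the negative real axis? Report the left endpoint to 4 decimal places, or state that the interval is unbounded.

On y'=λy, z=hλ:
  y_{n+1} = y_n + z·[6/7·y_n + 1/7·y_{n+1}] ⇒ (1 − 1/7z)y_{n+1} = (1 + 6/7z)y_n
  Hence R(z) = (1 + 6/7z)/(1 − 1/7z).

Solve |R(x)|<1 on ℝ⁻.
x=-0.43: |R|=0.5949
R=−1: 1+6/7x = −1+1/7x ⇒ -5/7x=2 ⇒ x=2/(-5/7)=-2.8000
Confirm numerically:
  x=-2.583: |R|=0.88678 <1
  x=-2.342: |R|=0.75487 <1
  x=-2.052: |R|=0.58683 <1
  x=-3.300: |R|=1.24272 >1
  x=-3.126: |R|=1.16097 >1
  x=-2.833: |R|=1.01678 >1
So |R|<1 on (-2.8000, 0).

z∈(-2.8000,0).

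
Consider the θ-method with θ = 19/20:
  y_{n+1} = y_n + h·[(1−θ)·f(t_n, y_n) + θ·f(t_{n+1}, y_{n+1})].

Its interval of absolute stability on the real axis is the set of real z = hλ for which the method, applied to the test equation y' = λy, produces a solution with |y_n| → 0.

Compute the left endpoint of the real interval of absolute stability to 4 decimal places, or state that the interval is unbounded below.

On y'=λy, z=hλ:
  y_{n+1} = y_n + z·[1/20·y_n + 19/20·y_{n+1}] ⇒ (1 − 19/20z)y_{n+1} = (1 + 1/20z)y_n
  R(z) = (1 + 1/20z)/(1 − 19/20z).

Boundary: |R(x)|=1, x<0.
x=-1.24: |R|=0.4307
x=-2: |R|=0.3103
x=-10: |R|=0.0476
x=-100: |R|=0.0417
θ=19/20≥1/2 ⇒ |1+1/20x|<|1−19/20x| ∀x<0 ⇒ unbounded interval.

(−∞, 0) — no finite endpoint.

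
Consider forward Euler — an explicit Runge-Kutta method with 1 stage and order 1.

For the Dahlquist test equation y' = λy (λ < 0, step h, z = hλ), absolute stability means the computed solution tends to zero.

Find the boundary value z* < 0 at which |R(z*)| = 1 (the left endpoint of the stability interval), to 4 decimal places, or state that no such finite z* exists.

left endpoint -2.0000.

Test eqn y'=λy, z=hλ:
  order 1, 1-stage ⇒ R(z)=1+z
  (e.g. R(-0.53)=0.47000, |R|=0.47000)

Find x<0 with |R(x)|<1.
x=-0.53: |R|=0.4700
|R(-1.76)|=0.7600 |R(-1.13)|=0.1300 |R(-0.55)|=0.4500
Bisect:
  x_lo=-2.5889 |R|=1.5889  x_hi=-0.0801 |R|=0.9199
  mid=-1.33449 |R|=0.33449 →hi
  mid=-1.96168 |R|=0.96168 →hi
  mid=-2.27528 |R|=1.27528 →lo
  mid=-2.11848 |R|=1.11848 →lo
  mid=-2.04008 |R|=1.04008 →lo
  mid=-2.00088 |R|=1.00088 →lo
  mid=-1.98128 |R|=0.98128 →hi
  mid=-1.99108 |R|=0.99108 →hi
  ...
  [-2.00012,-1.99997] ⇒ x*=-2.0000
Interval (-2.0000, 0).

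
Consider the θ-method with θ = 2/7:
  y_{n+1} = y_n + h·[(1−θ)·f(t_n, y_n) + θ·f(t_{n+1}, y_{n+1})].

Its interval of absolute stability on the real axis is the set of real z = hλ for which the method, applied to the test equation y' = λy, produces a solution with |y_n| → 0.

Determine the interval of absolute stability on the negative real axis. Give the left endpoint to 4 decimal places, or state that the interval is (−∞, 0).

Test eqn y'=λy, z=hλ:
  y_{n+1} = y_n + z·[5/7·y_n + 2/7·y_{n+1}] ⇒ (1 − 2/7z)y_{n+1} = (1 + 5/7z)y_n
  R(z) = (1 + 5/7z)/(1 − 2/7z).

Boundary: |R(x)|=1, x<0.
x=-1.49: |R|=0.0451
R=−1: 1+5/7x = −1+2/7x ⇒ -3/7x=2 ⇒ x=2/(-3/7)=-4.6667
Confirm numerically:
  x=-3.563: |R|=0.76561 <1
  x=-3.275: |R|=0.69188 <1
  x=-2.931: |R|=0.59516 <1
  x=-5.260: |R|=1.10160 >1
  x=-5.047: |R|=1.06675 >1
Interval (-4.6667, 0).

(-4.6667, 0).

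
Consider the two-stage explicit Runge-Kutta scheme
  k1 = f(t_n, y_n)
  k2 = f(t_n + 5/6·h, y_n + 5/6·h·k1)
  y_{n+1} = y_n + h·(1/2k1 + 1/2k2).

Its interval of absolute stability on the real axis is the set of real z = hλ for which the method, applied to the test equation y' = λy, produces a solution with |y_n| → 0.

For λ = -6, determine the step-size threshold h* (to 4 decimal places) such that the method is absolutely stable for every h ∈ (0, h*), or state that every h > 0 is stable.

(-2.4000,0); λ=-6 ⇒ h* = (12/5)/6 = 0.4000.

On y'=λy, z=hλ:
  k1=λy_n ⇒ h·k1=z·y_n;  k2=λ(1+5/6z)y_n ⇒ h·k2=z(1+5/6z)y_n
  y_{n+1}/y_n = 1 + 1/2z + 1/2z(1+5/6z) = 1 + z + 5/12z²
  ⇒ R(z) = 1 + z + 5/12z².

Boundary: |R(x)|=1, x<0.
x=-0.81: |R|=0.4634
R=1: x+5/12x²=0 ⇒ x=−12/5=-2.4000; min R=1−1/(4·5/12)=0.4000>−1
Confirm numerically:
  x=-1.735: |R|=0.51926 <1
  x=-1.678: |R|=0.49520 <1
  x=-1.493: |R|=0.43577 <1
  x=-2.941: |R|=1.66295 >1
  x=-2.834: |R|=1.51248 >1
  x=-2.607: |R|=1.22485 >1
Stable set (-2.4000, 0).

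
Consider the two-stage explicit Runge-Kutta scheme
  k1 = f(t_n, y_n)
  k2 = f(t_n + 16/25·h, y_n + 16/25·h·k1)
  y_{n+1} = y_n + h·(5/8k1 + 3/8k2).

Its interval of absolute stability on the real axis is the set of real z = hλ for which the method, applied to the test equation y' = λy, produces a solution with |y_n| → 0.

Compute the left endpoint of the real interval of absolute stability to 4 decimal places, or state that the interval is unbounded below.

Set f=λy, z=hλ:
  k1=λy_n ⇒ h·k1=z·y_n;  k2=λ(1+16/25z)y_n ⇒ h·k2=z(1+16/25z)y_n
  y_{n+1}/y_n = 1 + 5/8z + 3/8z(1+16/25z) = 1 + z + 6/25z²
  so R(z) = 1 + z + 6/25z².

Find x<0 with |R(x)|<1.
x=-0.51: |R|=0.5524
R=1: x+6/25x²=0 ⇒ x=−25/6=-4.1667; min R=1−1/(4·6/25)=-0.0417>−1
Confirm numerically:
  x=-3.402: |R|=0.37566 <1
  x=-3.294: |R|=0.31010 <1
  x=-3.137: |R|=0.22478 <1
  x=-1.822: |R|=0.02528 <1
  x=-4.612: |R|=1.49293 >1
  x=-4.531: |R|=1.39619 >1
  x=-4.232: |R|=1.06636 >1
Interval (-4.1667, 0).

z* = -4.1667.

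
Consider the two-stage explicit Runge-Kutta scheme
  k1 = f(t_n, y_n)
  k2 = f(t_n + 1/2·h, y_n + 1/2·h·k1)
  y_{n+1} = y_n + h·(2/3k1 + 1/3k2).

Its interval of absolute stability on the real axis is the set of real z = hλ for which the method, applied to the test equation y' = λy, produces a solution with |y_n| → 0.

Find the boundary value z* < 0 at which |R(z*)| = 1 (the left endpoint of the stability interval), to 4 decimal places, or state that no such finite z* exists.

z* = -6.0000.

On y'=λy, z=hλ:
  k1=λy_n ⇒ h·k1=z·y_n;  k2=λ(1+1/2z)y_n ⇒ h·k2=z(1+1/2z)y_n
  y_{n+1}/y_n = 1 + 2/3z + 1/3z(1+1/2z) = 1 + z + 1/6z²
  ⇒ R(z) = 1 + z + 1/6z².

Find x<0 with |R(x)|<1.
x=-1.31: |R|=0.0240
R=1: x+1/6x²=0 ⇒ x=−6=-6.0000; min R=1−1/(4·1/6)=-0.5000>−1
Confirm numerically:
  x=-4.134: |R|=0.28567 <1
  x=-3.458: |R|=0.46504 <1
  x=-3.034: |R|=0.49981 <1
  x=-6.554: |R|=1.60515 >1
  x=-6.480: |R|=1.51840 >1
  x=-6.033: |R|=1.03318 >1
So |R|<1 on (-6.0000, 0).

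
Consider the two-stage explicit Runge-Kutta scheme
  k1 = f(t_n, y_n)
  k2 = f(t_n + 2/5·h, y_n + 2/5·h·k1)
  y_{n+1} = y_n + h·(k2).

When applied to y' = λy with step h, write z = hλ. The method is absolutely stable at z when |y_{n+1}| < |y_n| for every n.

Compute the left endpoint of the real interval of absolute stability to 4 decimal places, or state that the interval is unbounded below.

Test eqn y'=λy, z=hλ:
  k1=λy_n ⇒ h·k1=z·y_n;  k2=λ(1+2/5z)y_n ⇒ h·k2=z(1+2/5z)y_n
  y_{n+1}/y_n = 1 + z(1+2/5z) = 1 + z + 2/5z²
  ⇒ R(z) = 1 + z + 2/5z².

Boundary: |R(x)|=1, x<0.
x=-1.04: |R|=0.3926
R=1: x+2/5x²=0 ⇒ x=−5/2=-2.5000; min R=1−1/(4·2/5)=0.3750>−1
Confirm numerically:
  x=-2.473: |R|=0.97329 <1
  x=-2.388: |R|=0.89302 <1
  x=-1.961: |R|=0.57721 <1
  x=-1.753: |R|=0.47620 <1
  x=-2.774: |R|=1.30403 >1
  x=-2.726: |R|=1.24643 >1
  x=-2.605: |R|=1.10941 >1
So |R|<1 on (-2.5000, 0).

z* = -2.5000.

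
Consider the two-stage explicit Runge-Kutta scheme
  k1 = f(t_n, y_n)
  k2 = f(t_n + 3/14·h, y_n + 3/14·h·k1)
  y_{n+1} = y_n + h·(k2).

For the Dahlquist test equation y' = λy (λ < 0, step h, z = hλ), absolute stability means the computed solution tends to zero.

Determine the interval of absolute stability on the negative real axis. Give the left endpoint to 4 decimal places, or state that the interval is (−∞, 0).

z∈(-4.6667,0).

Test eqn y'=λy, z=hλ:
  k1=λy_n ⇒ h·k1=z·y_n;  k2=λ(1+3/14z)y_n ⇒ h·k2=z(1+3/14z)y_n
  y_{n+1}/y_n = 1 + z(1+3/14z) = 1 + z + 3/14z²
  Hence R(z) = 1 + z + 3/14z².

Find x<0 with |R(x)|<1.
x=-1.13: |R|=0.1436
R=1: x+3/14x²=0 ⇒ x=−14/3=-4.6667; min R=1−1/(4·3/14)=-0.1667>−1
Confirm numerically:
  x=-3.449: |R|=0.10006 <1
  x=-2.788: |R|=0.12237 <1
  x=-1.939: |R|=0.13335 <1
  x=-5.190: |R|=1.58202 >1
  x=-4.995: |R|=1.35143 >1
So |R|<1 on (-4.6667, 0).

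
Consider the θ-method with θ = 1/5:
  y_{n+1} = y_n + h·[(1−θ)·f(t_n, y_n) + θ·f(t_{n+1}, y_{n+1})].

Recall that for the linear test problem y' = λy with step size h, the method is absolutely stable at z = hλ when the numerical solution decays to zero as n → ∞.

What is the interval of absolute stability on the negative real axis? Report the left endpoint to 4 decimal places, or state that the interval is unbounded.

Set f=λy, z=hλ:
  y_{n+1} = y_n + z·[4/5·y_n + 1/5·y_{n+1}] ⇒ (1 − 1/5z)y_{n+1} = (1 + 4/5z)y_n
  ⇒ R(z) = (1 + 4/5z)/(1 − 1/5z).

Solve |R(x)|<1 on ℝ⁻.
x=-0.97: |R|=0.1876
R=−1: 1+4/5x = −1+1/5x ⇒ -3/5x=2 ⇒ x=2/(-3/5)=-3.3333
Confirm numerically:
  x=-2.831: |R|=0.80756 <1
  x=-2.330: |R|=0.58936 <1
  x=-2.237: |R|=0.54553 <1
  x=-3.885: |R|=1.18627 >1
  x=-3.525: |R|=1.06745 >1
Interval (-3.3333, 0).

z∈(-3.3333,0).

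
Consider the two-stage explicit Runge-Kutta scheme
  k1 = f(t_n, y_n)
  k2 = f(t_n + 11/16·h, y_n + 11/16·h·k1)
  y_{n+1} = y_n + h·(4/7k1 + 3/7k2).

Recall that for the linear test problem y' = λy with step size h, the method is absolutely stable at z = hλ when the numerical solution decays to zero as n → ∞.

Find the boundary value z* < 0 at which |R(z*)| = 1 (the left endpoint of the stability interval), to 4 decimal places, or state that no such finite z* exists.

z* = -3.3939.

On y'=λy, z=hλ:
  k1=λy_n ⇒ h·k1=z·y_n;  k2=λ(1+11/16z)y_n ⇒ h·k2=z(1+11/16z)y_n
  y_{n+1}/y_n = 1 + 4/7z + 3/7z(1+11/16z) = 1 + z + 33/112z²
  R(z) = 1 + z + 33/112z².

Boundary: |R(x)|=1, x<0.
x=-1.64: |R|=0.1525
R=1: x+33/112x²=0 ⇒ x=−112/33=-3.3939; min R=1−1/(4·33/112)=0.1515>−1
Confirm numerically:
  x=-3.012: |R|=0.66104 <1
  x=-2.300: |R|=0.25866 <1
  x=-2.245: |R|=0.24001 <1
  x=-3.957: |R|=1.65647 >1
  x=-3.745: |R|=1.38737 >1
So |R|<1 on (-3.3939, 0).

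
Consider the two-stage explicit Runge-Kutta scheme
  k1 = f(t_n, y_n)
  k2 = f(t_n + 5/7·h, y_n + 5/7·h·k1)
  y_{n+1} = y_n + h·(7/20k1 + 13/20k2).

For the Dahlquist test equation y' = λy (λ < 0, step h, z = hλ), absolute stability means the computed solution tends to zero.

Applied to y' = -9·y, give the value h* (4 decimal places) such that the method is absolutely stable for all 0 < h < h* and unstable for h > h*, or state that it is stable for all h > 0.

With y'=λy (z=hλ):
  k1=λy_n ⇒ h·k1=z·y_n;  k2=λ(1+5/7z)y_n ⇒ h·k2=z(1+5/7z)y_n
  y_{n+1}/y_n = 1 + 7/20z + 13/20z(1+5/7z) = 1 + z + 13/28z²
  Hence R(z) = 1 + z + 13/28z².

Boundary: |R(x)|=1, x<0.
x=-0.48: |R|=0.6270
R=1: x+13/28x²=0 ⇒ x=−28/13=-2.1538; min R=1−1/(4·13/28)=0.4615>−1
Confirm numerically:
  x=-1.748: |R|=0.67063 <1
  x=-1.078: |R|=0.46154 <1
  x=-1.053: |R|=0.46180 <1
  x=-0.962: |R|=0.46767 <1
  x=-2.639: |R|=1.59443 >1
  x=-2.462: |R|=1.35224 >1
Stable set (-2.1538, 0).

(-2.1538,0); λ=-9 ⇒ h* = (28/13)/9 = 0.2393.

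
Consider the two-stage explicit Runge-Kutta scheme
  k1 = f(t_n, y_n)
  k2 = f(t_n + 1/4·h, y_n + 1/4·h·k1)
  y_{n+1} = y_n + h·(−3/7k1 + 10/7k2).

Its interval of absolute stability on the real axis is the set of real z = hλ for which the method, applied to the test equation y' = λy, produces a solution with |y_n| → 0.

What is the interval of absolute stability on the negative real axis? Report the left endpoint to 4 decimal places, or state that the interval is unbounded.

Test eqn y'=λy, z=hλ:
  k1=λy_n ⇒ h·k1=z·y_n;  k2=λ(1+1/4z)y_n ⇒ h·k2=z(1+1/4z)y_n
  y_{n+1}/y_n = 1 − 3/7z + 10/7z(1+1/4z) = 1 + z + 5/14z²
  Hence R(z) = 1 + z + 5/14z².

Find x<0 with |R(x)|<1.
x=-0.81: |R|=0.4243
R=1: x+5/14x²=0 ⇒ x=−14/5=-2.8000; min R=1−1/(4·5/14)=0.3000>−1
Confirm numerically:
  x=-2.462: |R|=0.70280 <1
  x=-2.141: |R|=0.49610 <1
  x=-2.067: |R|=0.45889 <1
  x=-1.906: |R|=0.39144 <1
  x=-3.330: |R|=1.63032 >1
  x=-3.172: |R|=1.42142 >1
  x=-3.135: |R|=1.37508 >1
So |R|<1 on (-2.8000, 0).

(-2.8000, 0).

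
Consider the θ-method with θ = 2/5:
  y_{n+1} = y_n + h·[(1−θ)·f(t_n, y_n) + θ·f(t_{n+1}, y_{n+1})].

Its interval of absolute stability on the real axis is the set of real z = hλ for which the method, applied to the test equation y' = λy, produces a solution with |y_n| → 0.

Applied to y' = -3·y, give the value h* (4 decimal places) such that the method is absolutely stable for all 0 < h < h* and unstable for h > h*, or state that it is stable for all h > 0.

On y'=λy, z=hλ:
  y_{n+1} = y_n + z·[3/5·y_n + 2/5·y_{n+1}] ⇒ (1 − 2/5z)y_{n+1} = (1 + 3/5z)y_n
  so R(z) = (1 + 3/5z)/(1 − 2/5z).

Solve |R(x)|<1 on ℝ⁻.
x=-1.18: |R|=0.1984
R=−1: 1+3/5x = −1+2/5x ⇒ -1/5x=2 ⇒ x=2/(-1/5)=-10.0000
Confirm numerically:
  x=-9.842: |R|=0.99360 <1
  x=-8.949: |R|=0.95410 <1
  x=-4.122: |R|=0.55618 <1
  x=-10.562: |R|=1.02151 >1
  x=-10.387: |R|=1.01502 >1
  x=-10.283: |R|=1.01107 >1
Interval (-10.0000, 0).

(-10.0000,0); λ=-3 ⇒ h* = (10)/3 = 3.3333.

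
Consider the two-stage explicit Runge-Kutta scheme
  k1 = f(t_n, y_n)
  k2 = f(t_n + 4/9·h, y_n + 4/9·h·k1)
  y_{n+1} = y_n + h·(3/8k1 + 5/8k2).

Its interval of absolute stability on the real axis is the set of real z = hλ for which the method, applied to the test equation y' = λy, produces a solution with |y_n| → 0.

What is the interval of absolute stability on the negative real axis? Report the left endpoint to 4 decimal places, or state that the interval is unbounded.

z∈(-3.6000,0).

With y'=λy (z=hλ):
  k1=λy_n ⇒ h·k1=z·y_n;  k2=λ(1+4/9z)y_n ⇒ h·k2=z(1+4/9z)y_n
  y_{n+1}/y_n = 1 + 3/8z + 5/8z(1+4/9z) = 1 + z + 5/18z²
  ⇒ R(z) = 1 + z + 5/18z².

Boundary: |R(x)|=1, x<0.
x=-1.42: |R|=0.1401
R=1: x+5/18x²=0 ⇒ x=−18/5=-3.6000; min R=1−1/(4·5/18)=0.1000>−1
Confirm numerically:
  x=-3.497: |R|=0.89995 <1
  x=-3.212: |R|=0.65382 <1
  x=-2.330: |R|=0.17803 <1
  x=-1.661: |R|=0.10537 <1
  x=-3.837: |R|=1.25260 >1
  x=-3.722: |R|=1.12613 >1
  x=-3.652: |R|=1.05275 >1
So |R|<1 on (-3.6000, 0).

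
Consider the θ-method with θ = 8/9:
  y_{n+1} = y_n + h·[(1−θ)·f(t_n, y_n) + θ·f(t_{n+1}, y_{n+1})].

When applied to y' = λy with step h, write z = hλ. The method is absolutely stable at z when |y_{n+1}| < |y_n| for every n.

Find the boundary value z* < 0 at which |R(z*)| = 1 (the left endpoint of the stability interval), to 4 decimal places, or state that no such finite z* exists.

On y'=λy, z=hλ:
  y_{n+1} = y_n + z·[1/9·y_n + 8/9·y_{n+1}] ⇒ (1 − 8/9z)y_{n+1} = (1 + 1/9z)y_n
  ⇒ R(z) = (1 + 1/9z)/(1 − 8/9z).

Solve |R(x)|<1 on ℝ⁻.
x=-1.62: |R|=0.3361
x=-2: |R|=0.2800
x=-10: |R|=0.0112
x=-100: |R|=0.1125
θ=8/9≥1/2 ⇒ |1+1/9x|<|1−8/9x| ∀x<0 ⇒ stable on all of ℝ⁻.

interval (−∞, 0).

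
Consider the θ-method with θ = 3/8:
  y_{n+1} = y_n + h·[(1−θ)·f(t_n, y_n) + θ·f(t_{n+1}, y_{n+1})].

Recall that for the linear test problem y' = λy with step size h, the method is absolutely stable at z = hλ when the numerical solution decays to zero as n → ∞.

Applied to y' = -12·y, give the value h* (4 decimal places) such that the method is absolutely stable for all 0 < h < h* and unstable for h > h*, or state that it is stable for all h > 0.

(-8.0000,0); λ=-12 ⇒ h* = (8)/12 = 0.6667.

With y'=λy (z=hλ):
  y_{n+1} = y_n + z·[5/8·y_n + 3/8·y_{n+1}] ⇒ (1 − 3/8z)y_{n+1} = (1 + 5/8z)y_n
  Hence R(z) = (1 + 5/8z)/(1 − 3/8z).

Find x<0 with |R(x)|<1.
x=-1.7: |R|=0.0382
R=−1: 1+5/8x = −1+3/8x ⇒ -1/4x=2 ⇒ x=2/(-1/4)=-8.0000
Confirm numerically:
  x=-7.185: |R|=0.94485 <1
  x=-4.895: |R|=0.72625 <1
  x=-4.698: |R|=0.70110 <1
  x=-3.461: |R|=0.50617 <1
  x=-8.509: |R|=1.03036 >1
  x=-8.374: |R|=1.02258 >1
  x=-8.260: |R|=1.01586 >1
Stable set (-8.0000, 0).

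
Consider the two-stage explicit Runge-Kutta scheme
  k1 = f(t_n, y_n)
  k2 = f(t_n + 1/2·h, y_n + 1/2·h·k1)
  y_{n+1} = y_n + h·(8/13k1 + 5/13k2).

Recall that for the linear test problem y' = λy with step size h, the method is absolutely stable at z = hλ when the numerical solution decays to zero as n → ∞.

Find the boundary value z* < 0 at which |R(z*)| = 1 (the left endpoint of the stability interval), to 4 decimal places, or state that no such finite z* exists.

On y'=λy, z=hλ:
  k1=λy_n ⇒ h·k1=z·y_n;  k2=λ(1+1/2z)y_n ⇒ h·k2=z(1+1/2z)y_n
  y_{n+1}/y_n = 1 + 8/13z + 5/13z(1+1/2z) = 1 + z + 5/26z²
  so R(z) = 1 + z + 5/26z².

Find x<0 with |R(x)|<1.
x=-1.49: |R|=0.0631
R=1: x+5/26x²=0 ⇒ x=−26/5=-5.2000; min R=1−1/(4·5/26)=-0.3000>−1
Confirm numerically:
  x=-5.001: |R|=0.80862 <1
  x=-4.872: |R|=0.69269 <1
  x=-2.553: |R|=0.29958 <1
  x=-5.280: |R|=1.08123 >1
  x=-5.248: |R|=1.04844 >1
Interval (-5.2000, 0).

z* = -5.2000.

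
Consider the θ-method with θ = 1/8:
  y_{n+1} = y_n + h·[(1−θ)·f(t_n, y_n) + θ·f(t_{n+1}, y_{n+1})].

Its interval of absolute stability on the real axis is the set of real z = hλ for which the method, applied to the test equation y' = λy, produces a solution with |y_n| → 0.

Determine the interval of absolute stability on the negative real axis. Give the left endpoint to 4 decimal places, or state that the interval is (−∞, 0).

With y'=λy (z=hλ):
  y_{n+1} = y_n + z·[7/8·y_n + 1/8·y_{n+1}] ⇒ (1 − 1/8z)y_{n+1} = (1 + 7/8z)y_n
  Hence R(z) = (1 + 7/8z)/(1 − 1/8z).

Boundary: |R(x)|=1, x<0.
x=-1.74: |R|=0.4292
R=−1: 1+7/8x = −1+1/8x ⇒ -3/4x=2 ⇒ x=2/(-3/4)=-2.6667
Confirm numerically:
  x=-1.914: |R|=0.54448 <1
  x=-1.890: |R|=0.52882 <1
  x=-1.099: |R|=0.03374 <1
  x=-3.265: |R|=1.31869 >1
  x=-2.711: |R|=1.02483 >1
  x=-2.704: |R|=1.02093 >1
Interval (-2.6667, 0).

(-2.6667, 0).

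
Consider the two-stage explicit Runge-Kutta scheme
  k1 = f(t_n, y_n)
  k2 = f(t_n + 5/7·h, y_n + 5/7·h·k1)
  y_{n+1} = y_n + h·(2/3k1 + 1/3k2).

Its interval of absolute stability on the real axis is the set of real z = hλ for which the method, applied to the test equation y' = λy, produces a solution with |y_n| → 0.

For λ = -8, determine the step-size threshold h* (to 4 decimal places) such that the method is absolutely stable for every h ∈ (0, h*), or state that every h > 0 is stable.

(-4.2000,0); λ=-8 ⇒ h* = (21/5)/8 = 0.5250.

Set f=λy, z=hλ:
  k1=λy_n ⇒ h·k1=z·y_n;  k2=λ(1+5/7z)y_n ⇒ h·k2=z(1+5/7z)y_n
  y_{n+1}/y_n = 1 + 2/3z + 1/3z(1+5/7z) = 1 + z + 5/21z²
  R(z) = 1 + z + 5/21z².

Need |R(x)|<1, x<0.
x=-0.65: |R|=0.4506
R=1: x+5/21x²=0 ⇒ x=−21/5=-4.2000; min R=1−1/(4·5/21)=-0.0500>−1
Confirm numerically:
  x=-4.147: |R|=0.94767 <1
  x=-3.388: |R|=0.34499 <1
  x=-3.341: |R|=0.31669 <1
  x=-1.981: |R|=0.04663 <1
  x=-4.616: |R|=1.45720 >1
  x=-4.276: |R|=1.07738 >1
Stable set (-4.2000, 0).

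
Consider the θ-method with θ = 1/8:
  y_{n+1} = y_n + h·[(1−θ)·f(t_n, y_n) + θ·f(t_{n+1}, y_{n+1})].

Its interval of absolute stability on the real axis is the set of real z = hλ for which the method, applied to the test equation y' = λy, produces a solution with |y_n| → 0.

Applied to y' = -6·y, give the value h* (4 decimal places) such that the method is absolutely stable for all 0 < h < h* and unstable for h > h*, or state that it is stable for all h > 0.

Set f=λy, z=hλ:
  y_{n+1} = y_n + z·[7/8·y_n + 1/8·y_{n+1}] ⇒ (1 − 1/8z)y_{n+1} = (1 + 7/8z)y_n
  so R(z) = (1 + 7/8z)/(1 − 1/8z).

Boundary: |R(x)|=1, x<0.
x=-1.19: |R|=0.0359
R=−1: 1+7/8x = −1+1/8x ⇒ -3/4x=2 ⇒ x=2/(-3/4)=-2.6667
Confirm numerically:
  x=-2.308: |R|=0.79123 <1
  x=-2.135: |R|=0.68525 <1
  x=-1.876: |R|=0.51964 <1
  x=-1.166: |R|=0.01767 <1
  x=-3.202: |R|=1.28673 >1
  x=-3.190: |R|=1.28061 >1
So |R|<1 on (-2.6667, 0).

(-2.6667,0); λ=-6 ⇒ h* = (8/3)/6 = 0.4444.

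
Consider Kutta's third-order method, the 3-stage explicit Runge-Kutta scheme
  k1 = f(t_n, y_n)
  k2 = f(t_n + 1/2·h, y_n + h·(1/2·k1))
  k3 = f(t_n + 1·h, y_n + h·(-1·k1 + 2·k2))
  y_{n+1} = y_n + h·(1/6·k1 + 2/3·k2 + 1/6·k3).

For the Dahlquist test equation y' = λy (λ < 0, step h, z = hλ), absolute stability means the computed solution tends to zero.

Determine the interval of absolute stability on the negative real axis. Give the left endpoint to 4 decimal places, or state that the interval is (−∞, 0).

Test eqn y'=λy, z=hλ:
  order 3, 3-stage ⇒ R(z)=1+z+z^2/2+z^3/6
  (e.g. R(-0.67)=0.50432, |R|=0.50432)

Need |R(x)|<1, x<0.
x=-0.67: |R|=0.5043
|R(-2.79)|=1.5176 |R(-2.64)|=1.2218 |R(-2.29)|=0.6694
Bisect:
  x_lo=-3.3258 |R|=2.9263  x_hi=-0.1292 |R|=0.8788
  mid=-1.72747 |R|=0.09457 →hi
  mid=-2.52662 |R|=1.02295 →lo
  mid=-2.12704 |R|=0.46879 →hi
  mid=-2.32683 |R|=0.71939 →hi
  mid=-2.42672 |R|=0.86405 →hi
  mid=-2.47667 |R|=0.94166 →hi
  mid=-2.50164 |R|=0.98184 →hi
  mid=-2.51413 |R|=1.00228 →lo
  mid=-2.50789 |R|=0.99203 →hi
  mid=-2.51101 |R|=0.99715 →hi
  ...
  [-2.51276,-2.51257] ⇒ x*=-2.5127
Interval (-2.5127, 0).

z∈(-2.5127,0).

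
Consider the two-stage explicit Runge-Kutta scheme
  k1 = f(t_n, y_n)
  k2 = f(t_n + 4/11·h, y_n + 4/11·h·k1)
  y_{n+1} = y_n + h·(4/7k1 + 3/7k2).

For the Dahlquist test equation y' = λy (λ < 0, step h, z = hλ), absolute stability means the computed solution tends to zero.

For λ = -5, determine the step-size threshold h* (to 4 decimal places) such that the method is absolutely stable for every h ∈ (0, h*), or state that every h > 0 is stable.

(-6.4167,0); λ=-5 ⇒ h* = (77/12)/5 = 1.2833.

Set f=λy, z=hλ:
  k1=λy_n ⇒ h·k1=z·y_n;  k2=λ(1+4/11z)y_n ⇒ h·k2=z(1+4/11z)y_n
  y_{n+1}/y_n = 1 + 4/7z + 3/7z(1+4/11z) = 1 + z + 12/77z²
  R(z) = 1 + z + 12/77z².

Find x<0 with |R(x)|<1.
x=-0.35: |R|=0.6691
R=1: x+12/77x²=0 ⇒ x=−77/12=-6.4167; min R=1−1/(4·12/77)=-0.6042>−1
Confirm numerically:
  x=-5.478: |R|=0.19865 <1
  x=-5.224: |R|=0.02901 <1
  x=-5.027: |R|=0.08870 <1
  x=-4.544: |R|=0.32614 <1
  x=-6.992: |R|=1.62692 >1
  x=-6.966: |R|=1.59636 >1
So |R|<1 on (-6.4167, 0).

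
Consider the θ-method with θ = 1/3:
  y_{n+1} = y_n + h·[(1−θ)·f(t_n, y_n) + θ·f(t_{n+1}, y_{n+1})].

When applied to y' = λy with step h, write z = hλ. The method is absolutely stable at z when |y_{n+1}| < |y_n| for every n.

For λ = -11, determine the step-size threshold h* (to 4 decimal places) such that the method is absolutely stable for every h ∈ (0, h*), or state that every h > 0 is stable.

Test eqn y'=λy, z=hλ:
  y_{n+1} = y_n + z·[2/3·y_n + 1/3·y_{n+1}] ⇒ (1 − 1/3z)y_{n+1} = (1 + 2/3z)y_n
  so R(z) = (1 + 2/3z)/(1 − 1/3z).

Solve |R(x)|<1 on ℝ⁻.
x=-0.77: |R|=0.3873
R=−1: 1+2/3x = −1+1/3x ⇒ -1/3x=2 ⇒ x=2/(-1/3)=-6.0000
Confirm numerically:
  x=-5.559: |R|=0.94848 <1
  x=-4.645: |R|=0.82276 <1
  x=-4.078: |R|=0.72845 <1
  x=-3.672: |R|=0.65108 <1
  x=-6.543: |R|=1.05690 >1
  x=-6.446: |R|=1.04722 >1
  x=-6.339: |R|=1.03630 >1
Stable set (-6.0000, 0).

(-6.0000,0); λ=-11 ⇒ h* = (6)/11 = 0.5455.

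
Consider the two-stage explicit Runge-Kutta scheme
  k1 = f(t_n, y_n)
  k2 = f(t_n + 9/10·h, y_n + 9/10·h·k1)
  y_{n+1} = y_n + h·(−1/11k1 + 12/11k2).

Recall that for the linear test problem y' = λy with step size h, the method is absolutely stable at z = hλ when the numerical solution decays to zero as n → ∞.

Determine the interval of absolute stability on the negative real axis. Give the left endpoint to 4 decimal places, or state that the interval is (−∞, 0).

Set f=λy, z=hλ:
  k1=λy_n ⇒ h·k1=z·y_n;  k2=λ(1+9/10z)y_n ⇒ h·k2=z(1+9/10z)y_n
  y_{n+1}/y_n = 1 − 1/11z + 12/11z(1+9/10z) = 1 + z + 54/55z²
  Hence R(z) = 1 + z + 54/55z².

Solve |R(x)|<1 on ℝ⁻.
x=-1.53: |R|=1.7683
R=1: x+54/55x²=0 ⇒ x=−55/54=-1.0185; min R=1−1/(4·54/55)=0.7454>−1
Confirm numerically:
  x=-0.678: |R|=0.77333 <1
  x=-0.598: |R|=0.75310 <1
  x=-0.586: |R|=0.75115 <1
  x=-0.559: |R|=0.74780 <1
  x=-1.441: |R|=1.59773 >1
  x=-1.193: |R|=1.20437 >1
  x=-1.077: |R|=1.06184 >1
So |R|<1 on (-1.0185, 0).

(-1.0185, 0).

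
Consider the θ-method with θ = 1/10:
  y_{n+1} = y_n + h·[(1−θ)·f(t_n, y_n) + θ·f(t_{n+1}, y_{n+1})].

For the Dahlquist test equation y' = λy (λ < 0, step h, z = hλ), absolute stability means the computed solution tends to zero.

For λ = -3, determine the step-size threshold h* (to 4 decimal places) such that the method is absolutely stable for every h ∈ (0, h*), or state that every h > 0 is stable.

With y'=λy (z=hλ):
  y_{n+1} = y_n + z·[9/10·y_n + 1/10·y_{n+1}] ⇒ (1 − 1/10z)y_{n+1} = (1 + 9/10z)y_n
  R(z) = (1 + 9/10z)/(1 − 1/10z).

Solve |R(x)|<1 on ℝ⁻.
x=-1.36: |R|=0.1972
R=−1: 1+9/10x = −1+1/10x ⇒ -4/5x=2 ⇒ x=2/(-4/5)=-2.5000
Confirm numerically:
  x=-2.427: |R|=0.95301 <1
  x=-2.322: |R|=0.88443 <1
  x=-1.842: |R|=0.55548 <1
  x=-1.541: |R|=0.33524 <1
  x=-2.767: |R|=1.16731 >1
  x=-2.659: |R|=1.10048 >1
So |R|<1 on (-2.5000, 0).

(-2.5000,0); λ=-3 ⇒ h* = (5/2)/3 = 0.8333.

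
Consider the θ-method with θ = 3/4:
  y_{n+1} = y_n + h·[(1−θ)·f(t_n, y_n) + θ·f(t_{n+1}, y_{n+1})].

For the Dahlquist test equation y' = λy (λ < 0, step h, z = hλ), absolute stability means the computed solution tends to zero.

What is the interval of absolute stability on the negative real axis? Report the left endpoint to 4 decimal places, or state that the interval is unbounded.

(−∞, 0) — no finite endpoint.

Set f=λy, z=hλ:
  y_{n+1} = y_n + z·[1/4·y_n + 3/4·y_{n+1}] ⇒ (1 − 3/4z)y_{n+1} = (1 + 1/4z)y_n
  ⇒ R(z) = (1 + 1/4z)/(1 − 3/4z).

Solve |R(x)|<1 on ℝ⁻.
x=-1.62: |R|=0.2686
x=-2: |R|=0.2000
x=-10: |R|=0.1765
x=-100: |R|=0.3158
θ=3/4≥1/2 ⇒ |1+1/4x|<|1−3/4x| ∀x<0 ⇒ interval (−∞,0).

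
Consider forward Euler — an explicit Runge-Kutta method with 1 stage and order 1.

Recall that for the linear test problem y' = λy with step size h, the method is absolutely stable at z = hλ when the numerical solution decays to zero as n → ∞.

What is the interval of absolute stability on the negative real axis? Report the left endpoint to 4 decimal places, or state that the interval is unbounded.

With y'=λy (z=hλ):
  order 1, 1-stage ⇒ R(z)=1+z
  (e.g. R(-1.54)=-0.54000, |R|=0.54000)

Solve |R(x)|<1 on ℝ⁻.
x=-1.54: |R|=0.5400
|R(-1.06)|=0.0600 |R(-0.95)|=0.0500
Bisect:
  x_lo=-2.6053 |R|=1.6053  x_hi=-0.1175 |R|=0.8825
  mid=-1.36139 |R|=0.36139 →hi
  mid=-1.98334 |R|=0.98334 →hi
  mid=-2.29431 |R|=1.29431 →lo
  mid=-2.13882 |R|=1.13882 →lo
  mid=-2.06108 |R|=1.06108 →lo
  mid=-2.02221 |R|=1.02221 →lo
  mid=-2.00277 |R|=1.00277 →lo
  mid=-1.99305 |R|=0.99305 →hi
  mid=-1.99791 |R|=0.99791 →hi
  mid=-2.00034 |R|=1.00034 →lo
  ...
  [-2.00004,-1.99989] ⇒ x*=-2.0000
So |R|<1 on (-2.0000, 0).

z∈(-2.0000,0).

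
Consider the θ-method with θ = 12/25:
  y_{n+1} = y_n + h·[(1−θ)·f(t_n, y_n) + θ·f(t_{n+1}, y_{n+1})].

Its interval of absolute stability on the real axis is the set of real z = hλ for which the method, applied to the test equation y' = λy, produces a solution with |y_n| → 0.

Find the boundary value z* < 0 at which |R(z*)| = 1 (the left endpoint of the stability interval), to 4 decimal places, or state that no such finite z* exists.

With y'=λy (z=hλ):
  y_{n+1} = y_n + z·[13/25·y_n + 12/25·y_{n+1}] ⇒ (1 − 12/25z)y_{n+1} = (1 + 13/25z)y_n
  R(z) = (1 + 13/25z)/(1 − 12/25z).

Solve |R(x)|<1 on ℝ⁻.
x=-1.63: |R|=0.0855
R=−1: 1+13/25x = −1+12/25x ⇒ -1/25x=2 ⇒ x=2/(-1/25)=-50.0000
Confirm numerically:
  x=-33.318: |R|=0.96073 <1
  x=-25.689: |R|=0.92705 <1
  x=-20.684: |R|=0.89270 <1
  x=-20.452: |R|=0.89073 <1
  x=-50.557: |R|=1.00088 >1
  x=-50.454: |R|=1.00072 >1
  x=-50.145: |R|=1.00023 >1
So |R|<1 on (-50.0000, 0).

left endpoint -50.0000.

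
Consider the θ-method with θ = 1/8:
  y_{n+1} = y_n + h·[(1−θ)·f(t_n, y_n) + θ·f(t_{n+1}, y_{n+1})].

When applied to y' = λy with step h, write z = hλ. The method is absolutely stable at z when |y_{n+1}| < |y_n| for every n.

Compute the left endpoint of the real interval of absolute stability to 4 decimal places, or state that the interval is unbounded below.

left endpoint -2.6667.

On y'=λy, z=hλ:
  y_{n+1} = y_n + z·[7/8·y_n + 1/8·y_{n+1}] ⇒ (1 − 1/8z)y_{n+1} = (1 + 7/8z)y_n
  R(z) = (1 + 7/8z)/(1 − 1/8z).

Boundary: |R(x)|=1, x<0.
x=-1.35: |R|=0.1551
R=−1: 1+7/8x = −1+1/8x ⇒ -3/4x=2 ⇒ x=2/(-3/4)=-2.6667
Confirm numerically:
  x=-2.088: |R|=0.65583 <1
  x=-1.942: |R|=0.56266 <1
  x=-1.267: |R|=0.09377 <1
  x=-2.868: |R|=1.11115 >1
  x=-2.818: |R|=1.08393 >1
  x=-2.750: |R|=1.04651 >1
So |R|<1 on (-2.6667, 0).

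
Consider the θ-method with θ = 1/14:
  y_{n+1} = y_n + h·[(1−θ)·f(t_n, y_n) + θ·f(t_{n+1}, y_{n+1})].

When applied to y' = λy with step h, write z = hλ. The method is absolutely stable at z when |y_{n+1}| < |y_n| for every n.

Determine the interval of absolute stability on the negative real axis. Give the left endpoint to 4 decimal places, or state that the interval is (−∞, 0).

With y'=λy (z=hλ):
  y_{n+1} = y_n + z·[13/14·y_n + 1/14·y_{n+1}] ⇒ (1 − 1/14z)y_{n+1} = (1 + 13/14z)y_n
  ⇒ R(z) = (1 + 13/14z)/(1 − 1/14z).

Solve |R(x)|<1 on ℝ⁻.
x=-0.98: |R|=0.0841
R=−1: 1+13/14x = −1+1/14x ⇒ -6/7x=2 ⇒ x=2/(-6/7)=-2.3333
Confirm numerically:
  x=-2.169: |R|=0.87804 <1
  x=-1.990: |R|=0.74234 <1
  x=-1.883: |R|=0.65976 <1
  x=-1.578: |R|=0.41815 <1
  x=-2.739: |R|=1.29082 >1
  x=-2.560: |R|=1.16425 >1
  x=-2.459: |R|=1.09162 >1
So |R|<1 on (-2.3333, 0).

z∈(-2.3333,0).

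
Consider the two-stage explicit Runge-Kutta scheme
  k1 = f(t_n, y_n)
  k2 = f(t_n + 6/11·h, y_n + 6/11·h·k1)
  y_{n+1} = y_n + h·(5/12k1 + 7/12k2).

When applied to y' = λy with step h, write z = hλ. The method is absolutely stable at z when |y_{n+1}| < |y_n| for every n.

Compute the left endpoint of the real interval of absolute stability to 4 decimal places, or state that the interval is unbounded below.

left endpoint -3.1429.

Set f=λy, z=hλ:
  k1=λy_n ⇒ h·k1=z·y_n;  k2=λ(1+6/11z)y_n ⇒ h·k2=z(1+6/11z)y_n
  y_{n+1}/y_n = 1 + 5/12z + 7/12z(1+6/11z) = 1 + z + 7/22z²
  R(z) = 1 + z + 7/22z².

Solve |R(x)|<1 on ℝ⁻.
x=-1.43: |R|=0.2207
R=1: x+7/22x²=0 ⇒ x=−22/7=-3.1429; min R=1−1/(4·7/22)=0.2143>−1
Confirm numerically:
  x=-2.858: |R|=0.74096 <1
  x=-2.532: |R|=0.50787 <1
  x=-1.975: |R|=0.26611 <1
  x=-1.264: |R|=0.24436 <1
  x=-3.304: |R|=1.16941 >1
  x=-3.181: |R|=1.03861 >1
Interval (-3.1429, 0).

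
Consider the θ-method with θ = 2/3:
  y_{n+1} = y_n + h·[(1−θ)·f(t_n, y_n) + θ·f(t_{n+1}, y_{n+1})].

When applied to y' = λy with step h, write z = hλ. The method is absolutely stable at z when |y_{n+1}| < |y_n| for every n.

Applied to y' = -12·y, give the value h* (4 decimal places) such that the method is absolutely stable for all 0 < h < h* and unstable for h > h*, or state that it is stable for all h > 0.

unbounded; (−∞, 0). Any h>0 works for λ=-12.

Test eqn y'=λy, z=hλ:
  y_{n+1} = y_n + z·[1/3·y_n + 2/3·y_{n+1}] ⇒ (1 − 2/3z)y_{n+1} = (1 + 1/3z)y_n
  so R(z) = (1 + 1/3z)/(1 − 2/3z).

Find x<0 with |R(x)|<1.
x=-1.11: |R|=0.3621
x=-2: |R|=0.1429
x=-10: |R|=0.3043
x=-100: |R|=0.4778
θ=2/3≥1/2 ⇒ |1+1/3x|<|1−2/3x| ∀x<0 ⇒ unbounded interval.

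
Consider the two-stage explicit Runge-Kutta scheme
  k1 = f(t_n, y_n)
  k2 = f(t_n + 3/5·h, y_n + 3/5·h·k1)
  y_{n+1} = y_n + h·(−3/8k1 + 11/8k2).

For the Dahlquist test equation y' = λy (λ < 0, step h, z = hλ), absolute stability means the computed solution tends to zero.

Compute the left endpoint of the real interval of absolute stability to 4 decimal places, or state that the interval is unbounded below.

Set f=λy, z=hλ:
  k1=λy_n ⇒ h·k1=z·y_n;  k2=λ(1+3/5z)y_n ⇒ h·k2=z(1+3/5z)y_n
  y_{n+1}/y_n = 1 − 3/8z + 11/8z(1+3/5z) = 1 + z + 33/40z²
  Hence R(z) = 1 + z + 33/40z².

Boundary: |R(x)|=1, x<0.
x=-0.99: |R|=0.8186
R=1: x+33/40x²=0 ⇒ x=−40/33=-1.2121; min R=1−1/(4·33/40)=0.6970>−1
Confirm numerically:
  x=-1.139: |R|=0.93129 <1
  x=-0.881: |R|=0.75933 <1
  x=-0.648: |R|=0.69842 <1
  x=-1.567: |R|=1.45878 >1
  x=-1.336: |R|=1.13654 >1
Stable set (-1.2121, 0).

left endpoint -1.2121.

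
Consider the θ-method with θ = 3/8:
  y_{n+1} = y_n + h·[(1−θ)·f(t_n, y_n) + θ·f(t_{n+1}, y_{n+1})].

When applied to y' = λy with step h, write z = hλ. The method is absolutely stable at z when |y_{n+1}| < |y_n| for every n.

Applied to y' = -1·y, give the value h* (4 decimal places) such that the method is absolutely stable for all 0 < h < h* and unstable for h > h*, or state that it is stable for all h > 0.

With y'=λy (z=hλ):
  y_{n+1} = y_n + z·[5/8·y_n + 3/8·y_{n+1}] ⇒ (1 − 3/8z)y_{n+1} = (1 + 5/8z)y_n
  R(z) = (1 + 5/8z)/(1 − 3/8z).

Boundary: |R(x)|=1, x<0.
x=-0.85: |R|=0.3555
R=−1: 1+5/8x = −1+3/8x ⇒ -1/4x=2 ⇒ x=2/(-1/4)=-8.0000
Confirm numerically:
  x=-7.221: |R|=0.94748 <1
  x=-6.978: |R|=0.92936 <1
  x=-5.252: |R|=0.76865 <1
  x=-3.418: |R|=0.49797 <1
  x=-8.355: |R|=1.02147 >1
  x=-8.243: |R|=1.01485 >1
Stable set (-8.0000, 0).

(-8.0000,0); λ=-1 ⇒ h* = (8)/1 = 8.0000.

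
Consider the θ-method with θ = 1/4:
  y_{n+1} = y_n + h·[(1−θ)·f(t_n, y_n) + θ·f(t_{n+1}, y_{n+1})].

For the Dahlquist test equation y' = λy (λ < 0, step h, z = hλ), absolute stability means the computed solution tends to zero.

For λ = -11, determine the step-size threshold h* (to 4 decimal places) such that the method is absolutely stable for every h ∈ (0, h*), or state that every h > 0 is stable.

(-4.0000,0); λ=-11 ⇒ h* = (4)/11 = 0.3636.

Set f=λy, z=hλ:
  y_{n+1} = y_n + z·[3/4·y_n + 1/4·y_{n+1}] ⇒ (1 − 1/4z)y_{n+1} = (1 + 3/4z)y_n
  ⇒ R(z) = (1 + 3/4z)/(1 − 1/4z).

Need |R(x)|<1, x<0.
x=-1.38: |R|=0.0260
R=−1: 1+3/4x = −1+1/4x ⇒ -1/2x=2 ⇒ x=2/(-1/2)=-4.0000
Confirm numerically:
  x=-2.647: |R|=0.59290 <1
  x=-1.942: |R|=0.30730 <1
  x=-1.834: |R|=0.25746 <1
  x=-4.338: |R|=1.08107 >1
  x=-4.033: |R|=1.00822 >1
Stable set (-4.0000, 0).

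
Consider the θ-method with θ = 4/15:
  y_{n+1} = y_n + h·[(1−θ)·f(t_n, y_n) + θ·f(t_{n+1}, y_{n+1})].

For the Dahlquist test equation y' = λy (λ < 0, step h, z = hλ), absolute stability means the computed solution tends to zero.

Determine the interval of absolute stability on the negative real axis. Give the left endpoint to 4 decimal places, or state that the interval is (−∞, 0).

On y'=λy, z=hλ:
  y_{n+1} = y_n + z·[11/15·y_n + 4/15·y_{n+1}] ⇒ (1 − 4/15z)y_{n+1} = (1 + 11/15z)y_n
  R(z) = (1 + 11/15z)/(1 − 4/15z).

Find x<0 with |R(x)|<1.
x=-1.1: |R|=0.1495
R=−1: 1+11/15x = −1+4/15x ⇒ -7/15x=2 ⇒ x=2/(-7/15)=-4.2857
Confirm numerically:
  x=-4.070: |R|=0.95173 <1
  x=-3.886: |R|=0.90839 <1
  x=-2.092: |R|=0.34286 <1
  x=-4.870: |R|=1.11862 >1
  x=-4.592: |R|=1.06425 >1
Interval (-4.2857, 0).

z∈(-4.2857,0).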